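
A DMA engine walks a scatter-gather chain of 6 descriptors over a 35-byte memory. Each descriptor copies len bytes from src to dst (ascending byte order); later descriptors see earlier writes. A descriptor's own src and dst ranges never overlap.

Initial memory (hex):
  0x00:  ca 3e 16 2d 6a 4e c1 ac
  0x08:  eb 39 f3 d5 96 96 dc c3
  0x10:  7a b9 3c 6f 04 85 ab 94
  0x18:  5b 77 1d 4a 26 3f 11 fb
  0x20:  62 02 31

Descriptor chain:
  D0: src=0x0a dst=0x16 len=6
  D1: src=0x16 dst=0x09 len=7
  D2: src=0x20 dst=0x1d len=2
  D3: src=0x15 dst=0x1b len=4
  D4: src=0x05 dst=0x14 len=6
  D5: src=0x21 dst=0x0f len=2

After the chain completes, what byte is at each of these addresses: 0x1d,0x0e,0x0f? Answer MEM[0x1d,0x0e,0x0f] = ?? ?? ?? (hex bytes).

MEM[0x1d,0x0e,0x0f] = d5 c3 02

  after D0: wrote 6B at 0x16 = f3d59696dcc3
  after D1: wrote 7B at 0x09 = f3d59696dcc326
  after D2: wrote 2B at 0x1d = 6202
  after D3: wrote 4B at 0x1b = 85f3d596
  after D4: wrote 6B at 0x14 = 4ec1acebf3d5
  after D5: wrote 2B at 0x0f = 0231
query mem[0x1d]=0xd5, mem[0x0e]=0xc3, mem[0x0f]=0x02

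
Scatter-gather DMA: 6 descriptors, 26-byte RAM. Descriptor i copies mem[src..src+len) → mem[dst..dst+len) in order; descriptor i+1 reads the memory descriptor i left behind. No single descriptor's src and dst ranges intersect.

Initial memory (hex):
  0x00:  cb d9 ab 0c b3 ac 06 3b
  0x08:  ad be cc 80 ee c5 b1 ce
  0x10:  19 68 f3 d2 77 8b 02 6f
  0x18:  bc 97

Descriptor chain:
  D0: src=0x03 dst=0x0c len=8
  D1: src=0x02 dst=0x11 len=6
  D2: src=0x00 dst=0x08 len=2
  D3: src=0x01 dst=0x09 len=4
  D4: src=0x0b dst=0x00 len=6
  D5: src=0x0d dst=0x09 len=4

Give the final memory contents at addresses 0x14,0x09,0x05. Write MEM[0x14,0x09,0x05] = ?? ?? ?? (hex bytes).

MEM[0x14,0x09,0x05] = ac b3 3b

#0 dst[0x0c+8] := {0x0c,0xb3,0xac,0x06,0x3b,0xad,0xbe,0xcc}
#1 dst[0x11+6] := {0xab,0x0c,0xb3,0xac,0x06,0x3b}
#2 dst[0x08+2] := {0xcb,0xd9}
#3 dst[0x09+4] := {0xd9,0xab,0x0c,0xb3}
#4 dst[0x00+6] := {0x0c,0xb3,0xb3,0xac,0x06,0x3b}
#5 dst[0x09+4] := {0xb3,0xac,0x06,0x3b}
query mem[0x14]=0xac, mem[0x09]=0xb3, mem[0x05]=0x3b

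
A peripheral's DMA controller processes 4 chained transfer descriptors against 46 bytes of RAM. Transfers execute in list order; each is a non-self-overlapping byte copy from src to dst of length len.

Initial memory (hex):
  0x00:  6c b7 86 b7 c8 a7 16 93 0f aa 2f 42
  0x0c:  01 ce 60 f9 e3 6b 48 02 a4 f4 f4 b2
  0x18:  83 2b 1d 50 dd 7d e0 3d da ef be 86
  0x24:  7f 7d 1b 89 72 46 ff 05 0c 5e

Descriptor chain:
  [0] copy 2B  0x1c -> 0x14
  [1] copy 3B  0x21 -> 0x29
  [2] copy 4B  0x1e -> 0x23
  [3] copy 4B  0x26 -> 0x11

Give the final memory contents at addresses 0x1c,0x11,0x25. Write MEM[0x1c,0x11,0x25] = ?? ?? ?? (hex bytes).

  after D0: wrote 2B at 0x14 = dd7d
  after D1: wrote 3B at 0x29 = efbe86
  after D2: wrote 4B at 0x23 = e03ddaef
  after D3: wrote 4B at 0x11 = ef8972ef
query mem[0x1c]=0xdd, mem[0x11]=0xef, mem[0x25]=0xda

MEM[0x1c,0x11,0x25] = dd ef da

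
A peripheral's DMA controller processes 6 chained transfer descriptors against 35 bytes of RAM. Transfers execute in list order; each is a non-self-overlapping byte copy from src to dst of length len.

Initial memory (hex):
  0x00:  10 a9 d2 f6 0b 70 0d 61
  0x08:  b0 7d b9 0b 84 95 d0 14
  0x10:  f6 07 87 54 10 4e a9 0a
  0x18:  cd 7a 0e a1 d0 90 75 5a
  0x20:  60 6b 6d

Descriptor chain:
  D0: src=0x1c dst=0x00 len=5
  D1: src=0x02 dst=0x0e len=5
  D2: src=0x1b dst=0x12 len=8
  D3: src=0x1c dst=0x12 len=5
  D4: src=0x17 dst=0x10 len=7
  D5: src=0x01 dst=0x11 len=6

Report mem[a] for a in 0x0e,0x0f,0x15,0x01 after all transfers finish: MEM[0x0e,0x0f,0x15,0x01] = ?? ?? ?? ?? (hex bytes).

MEM[0x0e,0x0f,0x15,0x01] = 75 5a 70 90

  after D0: wrote 5B at 0x00 = d090755a60
  after D1: wrote 5B at 0x0e = 755a60700d
  after D2: wrote 8B at 0x12 = a1d090755a606b6d
  after D3: wrote 5B at 0x12 = d090755a60
  after D4: wrote 7B at 0x10 = 606b6d0ea1d090
  after D5: wrote 6B at 0x11 = 90755a60700d
query mem[0x0e]=0x75, mem[0x0f]=0x5a, mem[0x15]=0x70, mem[0x01]=0x90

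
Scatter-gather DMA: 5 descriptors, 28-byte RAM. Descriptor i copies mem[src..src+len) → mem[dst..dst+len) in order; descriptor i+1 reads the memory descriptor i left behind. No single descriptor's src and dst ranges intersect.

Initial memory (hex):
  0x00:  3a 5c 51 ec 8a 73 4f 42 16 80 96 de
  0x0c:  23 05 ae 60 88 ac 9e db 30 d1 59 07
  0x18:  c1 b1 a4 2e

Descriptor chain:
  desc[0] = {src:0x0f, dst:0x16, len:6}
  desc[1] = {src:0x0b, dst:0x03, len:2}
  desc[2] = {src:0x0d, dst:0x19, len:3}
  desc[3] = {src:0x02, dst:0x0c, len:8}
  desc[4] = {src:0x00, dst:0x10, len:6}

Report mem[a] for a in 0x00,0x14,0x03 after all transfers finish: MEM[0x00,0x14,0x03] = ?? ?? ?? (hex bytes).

MEM[0x00,0x14,0x03] = 3a 23 de

  after D0: wrote 6B at 0x16 = 6088ac9edb30
  after D1: wrote 2B at 0x03 = de23
  after D2: wrote 3B at 0x19 = 05ae60
  after D3: wrote 8B at 0x0c = 51de23734f421680
  after D4: wrote 6B at 0x10 = 3a5c51de2373
query mem[0x00]=0x3a, mem[0x14]=0x23, mem[0x03]=0xde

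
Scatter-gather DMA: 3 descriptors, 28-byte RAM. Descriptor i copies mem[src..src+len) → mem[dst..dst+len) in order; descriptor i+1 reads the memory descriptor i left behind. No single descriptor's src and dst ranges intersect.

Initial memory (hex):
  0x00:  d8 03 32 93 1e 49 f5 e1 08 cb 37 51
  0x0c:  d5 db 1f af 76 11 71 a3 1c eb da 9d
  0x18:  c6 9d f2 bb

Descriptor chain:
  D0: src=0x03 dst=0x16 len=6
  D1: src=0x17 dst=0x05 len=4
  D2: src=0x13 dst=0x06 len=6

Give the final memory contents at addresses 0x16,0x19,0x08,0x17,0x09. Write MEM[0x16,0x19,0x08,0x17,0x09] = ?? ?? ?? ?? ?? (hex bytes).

MEM[0x16,0x19,0x08,0x17,0x09] = 93 f5 eb 1e 93

  after D0: wrote 6B at 0x16 = 931e49f5e108
  after D1: wrote 4B at 0x05 = 1e49f5e1
  after D2: wrote 6B at 0x06 = a31ceb931e49
query mem[0x16]=0x93, mem[0x19]=0xf5, mem[0x08]=0xeb, mem[0x17]=0x1e, mem[0x09]=0x93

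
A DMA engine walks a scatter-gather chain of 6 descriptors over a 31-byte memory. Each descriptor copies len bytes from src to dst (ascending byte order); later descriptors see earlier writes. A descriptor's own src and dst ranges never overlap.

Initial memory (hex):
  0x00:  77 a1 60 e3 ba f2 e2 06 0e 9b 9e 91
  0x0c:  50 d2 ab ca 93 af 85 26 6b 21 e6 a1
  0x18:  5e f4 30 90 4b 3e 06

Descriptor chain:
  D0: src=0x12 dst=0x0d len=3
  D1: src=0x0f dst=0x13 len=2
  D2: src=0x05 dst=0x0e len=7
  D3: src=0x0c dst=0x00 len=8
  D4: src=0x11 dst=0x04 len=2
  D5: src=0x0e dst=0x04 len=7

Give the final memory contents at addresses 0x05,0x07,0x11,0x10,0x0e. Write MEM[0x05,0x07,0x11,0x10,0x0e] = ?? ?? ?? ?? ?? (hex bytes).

  after D0: wrote 3B at 0x0d = 85266b
  after D1: wrote 2B at 0x13 = 6b93
  after D2: wrote 7B at 0x0e = f2e2060e9b9e91
  after D3: wrote 8B at 0x00 = 5085f2e2060e9b9e
  after D4: wrote 2B at 0x04 = 0e9b
  after D5: wrote 7B at 0x04 = f2e2060e9b9e91
query mem[0x05]=0xe2, mem[0x07]=0x0e, mem[0x11]=0x0e, mem[0x10]=0x06, mem[0x0e]=0xf2

MEM[0x05,0x07,0x11,0x10,0x0e] = e2 0e 0e 06 f2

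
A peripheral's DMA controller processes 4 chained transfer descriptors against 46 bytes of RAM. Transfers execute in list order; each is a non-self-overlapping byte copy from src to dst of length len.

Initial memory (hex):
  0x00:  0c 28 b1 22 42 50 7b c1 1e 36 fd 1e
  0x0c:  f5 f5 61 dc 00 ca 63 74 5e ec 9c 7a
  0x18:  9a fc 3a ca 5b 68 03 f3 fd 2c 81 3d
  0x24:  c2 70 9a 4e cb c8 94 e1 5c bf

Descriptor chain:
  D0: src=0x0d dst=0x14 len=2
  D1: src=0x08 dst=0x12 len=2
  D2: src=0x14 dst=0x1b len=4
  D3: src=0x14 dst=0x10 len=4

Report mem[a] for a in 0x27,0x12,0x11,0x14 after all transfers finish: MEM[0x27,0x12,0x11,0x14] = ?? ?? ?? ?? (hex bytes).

  after D0: wrote 2B at 0x14 = f561
  after D1: wrote 2B at 0x12 = 1e36
  after D2: wrote 4B at 0x1b = f5619c7a
  after D3: wrote 4B at 0x10 = f5619c7a
query mem[0x27]=0x4e, mem[0x12]=0x9c, mem[0x11]=0x61, mem[0x14]=0xf5

MEM[0x27,0x12,0x11,0x14] = 4e 9c 61 f5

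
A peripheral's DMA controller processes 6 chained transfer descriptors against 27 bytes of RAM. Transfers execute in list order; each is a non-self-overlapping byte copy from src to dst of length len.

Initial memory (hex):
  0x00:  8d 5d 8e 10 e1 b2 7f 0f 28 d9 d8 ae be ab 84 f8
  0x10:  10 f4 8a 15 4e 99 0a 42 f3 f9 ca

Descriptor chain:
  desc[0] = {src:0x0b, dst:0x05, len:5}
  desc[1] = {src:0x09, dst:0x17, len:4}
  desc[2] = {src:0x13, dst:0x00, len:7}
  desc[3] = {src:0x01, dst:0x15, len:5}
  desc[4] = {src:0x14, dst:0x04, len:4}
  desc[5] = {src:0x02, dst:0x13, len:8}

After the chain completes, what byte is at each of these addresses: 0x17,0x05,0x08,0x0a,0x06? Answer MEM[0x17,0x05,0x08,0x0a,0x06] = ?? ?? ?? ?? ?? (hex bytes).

MEM[0x17,0x05,0x08,0x0a,0x06] = 99 4e 84 d8 99

D0: mem[0x05..0x09] <- [ae be ab 84 f8]
D1: mem[0x17..0x1a] <- [f8 d8 ae be]
D2: mem[0x00..0x06] <- [15 4e 99 0a f8 d8 ae]
D3: mem[0x15..0x19] <- [4e 99 0a f8 d8]
D4: mem[0x04..0x07] <- [4e 4e 99 0a]
D5: mem[0x13..0x1a] <- [99 0a 4e 4e 99 0a 84 f8]
query mem[0x17]=0x99, mem[0x05]=0x4e, mem[0x08]=0x84, mem[0x0a]=0xd8, mem[0x06]=0x99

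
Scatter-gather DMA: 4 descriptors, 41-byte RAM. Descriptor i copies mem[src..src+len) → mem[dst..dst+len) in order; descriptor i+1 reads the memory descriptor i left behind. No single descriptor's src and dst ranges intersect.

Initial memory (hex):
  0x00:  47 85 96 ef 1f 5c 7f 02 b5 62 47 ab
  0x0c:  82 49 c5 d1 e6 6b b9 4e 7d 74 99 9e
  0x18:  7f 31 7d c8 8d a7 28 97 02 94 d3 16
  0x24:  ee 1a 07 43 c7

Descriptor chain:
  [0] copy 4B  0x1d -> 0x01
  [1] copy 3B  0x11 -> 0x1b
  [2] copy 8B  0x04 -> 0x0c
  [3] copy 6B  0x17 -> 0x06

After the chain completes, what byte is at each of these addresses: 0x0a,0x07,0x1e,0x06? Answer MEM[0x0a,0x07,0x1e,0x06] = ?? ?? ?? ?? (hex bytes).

#0 dst[0x01+4] := {0xa7,0x28,0x97,0x02}
#1 dst[0x1b+3] := {0x6b,0xb9,0x4e}
#2 dst[0x0c+8] := {0x02,0x5c,0x7f,0x02,0xb5,0x62,0x47,0xab}
#3 dst[0x06+6] := {0x9e,0x7f,0x31,0x7d,0x6b,0xb9}
query mem[0x0a]=0x6b, mem[0x07]=0x7f, mem[0x1e]=0x28, mem[0x06]=0x9e

MEM[0x0a,0x07,0x1e,0x06] = 6b 7f 28 9e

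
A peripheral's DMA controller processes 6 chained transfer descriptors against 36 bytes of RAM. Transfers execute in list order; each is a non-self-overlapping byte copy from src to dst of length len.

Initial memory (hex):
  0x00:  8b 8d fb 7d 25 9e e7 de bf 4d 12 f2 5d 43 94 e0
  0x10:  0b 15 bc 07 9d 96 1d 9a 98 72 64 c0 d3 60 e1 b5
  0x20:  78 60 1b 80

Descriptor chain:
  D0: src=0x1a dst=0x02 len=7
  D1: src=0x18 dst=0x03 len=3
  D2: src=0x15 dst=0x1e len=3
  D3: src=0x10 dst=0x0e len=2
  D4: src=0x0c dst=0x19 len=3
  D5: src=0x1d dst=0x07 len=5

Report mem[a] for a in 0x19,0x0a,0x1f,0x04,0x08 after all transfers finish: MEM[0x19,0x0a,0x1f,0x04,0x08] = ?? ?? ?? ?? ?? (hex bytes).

MEM[0x19,0x0a,0x1f,0x04,0x08] = 5d 9a 1d 72 96

  after D0: wrote 7B at 0x02 = 64c0d360e1b578
  after D1: wrote 3B at 0x03 = 987264
  after D2: wrote 3B at 0x1e = 961d9a
  after D3: wrote 2B at 0x0e = 0b15
  after D4: wrote 3B at 0x19 = 5d430b
  after D5: wrote 5B at 0x07 = 60961d9a60
query mem[0x19]=0x5d, mem[0x0a]=0x9a, mem[0x1f]=0x1d, mem[0x04]=0x72, mem[0x08]=0x96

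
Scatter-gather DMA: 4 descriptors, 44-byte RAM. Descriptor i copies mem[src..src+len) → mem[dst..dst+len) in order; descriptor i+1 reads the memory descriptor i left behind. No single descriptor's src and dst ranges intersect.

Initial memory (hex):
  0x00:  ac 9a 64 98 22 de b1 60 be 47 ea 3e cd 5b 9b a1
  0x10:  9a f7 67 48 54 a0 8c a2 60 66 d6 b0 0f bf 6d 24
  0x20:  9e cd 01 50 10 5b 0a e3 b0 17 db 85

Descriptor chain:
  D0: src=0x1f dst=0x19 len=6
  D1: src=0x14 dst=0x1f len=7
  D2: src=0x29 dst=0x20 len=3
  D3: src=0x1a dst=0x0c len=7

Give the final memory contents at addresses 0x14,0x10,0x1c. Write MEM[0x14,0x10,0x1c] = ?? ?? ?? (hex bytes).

[0] 0x1f->0x19 len=6 : 24 9e cd 01 50 10
[1] 0x14->0x1f len=7 : 54 a0 8c a2 60 24 9e
[2] 0x29->0x20 len=3 : 17 db 85
[3] 0x1a->0x0c len=7 : 9e cd 01 50 10 54 17
query mem[0x14]=0x54, mem[0x10]=0x10, mem[0x1c]=0x01

MEM[0x14,0x10,0x1c] = 54 10 01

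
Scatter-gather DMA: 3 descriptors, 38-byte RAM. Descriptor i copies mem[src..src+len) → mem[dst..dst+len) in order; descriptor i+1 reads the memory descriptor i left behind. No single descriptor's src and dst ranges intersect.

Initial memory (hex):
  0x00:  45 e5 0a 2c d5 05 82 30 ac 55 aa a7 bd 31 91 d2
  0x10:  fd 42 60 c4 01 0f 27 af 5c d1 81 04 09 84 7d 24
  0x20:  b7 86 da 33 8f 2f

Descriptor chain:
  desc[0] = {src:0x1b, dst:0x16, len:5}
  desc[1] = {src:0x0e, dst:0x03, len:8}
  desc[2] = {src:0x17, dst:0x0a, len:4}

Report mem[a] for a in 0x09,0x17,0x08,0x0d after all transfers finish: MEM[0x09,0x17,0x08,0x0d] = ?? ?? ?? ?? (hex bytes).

D0: mem[0x16..0x1a] <- [04 09 84 7d 24]
D1: mem[0x03..0x0a] <- [91 d2 fd 42 60 c4 01 0f]
D2: mem[0x0a..0x0d] <- [09 84 7d 24]
query mem[0x09]=0x01, mem[0x17]=0x09, mem[0x08]=0xc4, mem[0x0d]=0x24

MEM[0x09,0x17,0x08,0x0d] = 01 09 c4 24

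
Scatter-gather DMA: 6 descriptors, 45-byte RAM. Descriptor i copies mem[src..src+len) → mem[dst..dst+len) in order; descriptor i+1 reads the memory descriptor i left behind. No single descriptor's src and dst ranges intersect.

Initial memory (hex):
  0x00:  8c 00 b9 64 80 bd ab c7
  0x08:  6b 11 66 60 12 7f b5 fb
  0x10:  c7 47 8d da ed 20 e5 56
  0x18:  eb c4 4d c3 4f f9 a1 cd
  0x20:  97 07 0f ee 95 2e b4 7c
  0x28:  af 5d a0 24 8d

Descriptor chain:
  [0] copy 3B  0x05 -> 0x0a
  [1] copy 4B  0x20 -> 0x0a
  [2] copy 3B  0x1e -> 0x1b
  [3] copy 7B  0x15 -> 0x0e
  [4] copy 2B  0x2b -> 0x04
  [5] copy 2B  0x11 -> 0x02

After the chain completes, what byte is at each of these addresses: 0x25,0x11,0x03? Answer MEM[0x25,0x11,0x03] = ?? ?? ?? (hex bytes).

MEM[0x25,0x11,0x03] = 2e eb c4

#0 dst[0x0a+3] := {0xbd,0xab,0xc7}
#1 dst[0x0a+4] := {0x97,0x07,0x0f,0xee}
#2 dst[0x1b+3] := {0xa1,0xcd,0x97}
#3 dst[0x0e+7] := {0x20,0xe5,0x56,0xeb,0xc4,0x4d,0xa1}
#4 dst[0x04+2] := {0x24,0x8d}
#5 dst[0x02+2] := {0xeb,0xc4}
query mem[0x25]=0x2e, mem[0x11]=0xeb, mem[0x03]=0xc4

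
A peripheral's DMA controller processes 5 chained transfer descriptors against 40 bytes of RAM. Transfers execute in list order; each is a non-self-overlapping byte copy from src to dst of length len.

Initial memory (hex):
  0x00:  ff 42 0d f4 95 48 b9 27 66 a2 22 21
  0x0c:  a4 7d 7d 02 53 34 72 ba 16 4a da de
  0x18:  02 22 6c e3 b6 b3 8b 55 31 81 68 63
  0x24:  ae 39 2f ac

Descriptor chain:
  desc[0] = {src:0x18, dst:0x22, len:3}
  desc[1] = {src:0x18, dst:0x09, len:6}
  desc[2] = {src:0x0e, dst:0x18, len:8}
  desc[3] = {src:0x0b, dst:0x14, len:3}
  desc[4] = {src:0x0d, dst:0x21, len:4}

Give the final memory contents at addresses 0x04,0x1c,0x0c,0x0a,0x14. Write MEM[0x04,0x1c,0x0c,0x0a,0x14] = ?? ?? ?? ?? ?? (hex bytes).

#0 dst[0x22+3] := {0x02,0x22,0x6c}
#1 dst[0x09+6] := {0x02,0x22,0x6c,0xe3,0xb6,0xb3}
#2 dst[0x18+8] := {0xb3,0x02,0x53,0x34,0x72,0xba,0x16,0x4a}
#3 dst[0x14+3] := {0x6c,0xe3,0xb6}
#4 dst[0x21+4] := {0xb6,0xb3,0x02,0x53}
query mem[0x04]=0x95, mem[0x1c]=0x72, mem[0x0c]=0xe3, mem[0x0a]=0x22, mem[0x14]=0x6c

MEM[0x04,0x1c,0x0c,0x0a,0x14] = 95 72 e3 22 6c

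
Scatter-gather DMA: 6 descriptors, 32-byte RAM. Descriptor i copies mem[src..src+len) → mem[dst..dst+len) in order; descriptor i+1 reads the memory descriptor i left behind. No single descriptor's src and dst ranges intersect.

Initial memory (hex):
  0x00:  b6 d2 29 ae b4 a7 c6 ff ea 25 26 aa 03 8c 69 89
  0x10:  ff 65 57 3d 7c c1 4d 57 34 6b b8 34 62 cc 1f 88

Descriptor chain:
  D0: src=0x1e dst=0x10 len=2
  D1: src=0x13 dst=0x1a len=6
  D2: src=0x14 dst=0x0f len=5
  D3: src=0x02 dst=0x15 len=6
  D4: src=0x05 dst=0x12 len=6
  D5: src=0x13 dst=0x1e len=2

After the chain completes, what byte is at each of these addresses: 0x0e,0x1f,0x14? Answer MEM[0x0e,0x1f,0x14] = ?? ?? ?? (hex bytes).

[0] 0x1e->0x10 len=2 : 1f 88
[1] 0x13->0x1a len=6 : 3d 7c c1 4d 57 34
[2] 0x14->0x0f len=5 : 7c c1 4d 57 34
[3] 0x02->0x15 len=6 : 29 ae b4 a7 c6 ff
[4] 0x05->0x12 len=6 : a7 c6 ff ea 25 26
[5] 0x13->0x1e len=2 : c6 ff
query mem[0x0e]=0x69, mem[0x1f]=0xff, mem[0x14]=0xff

MEM[0x0e,0x1f,0x14] = 69 ff ff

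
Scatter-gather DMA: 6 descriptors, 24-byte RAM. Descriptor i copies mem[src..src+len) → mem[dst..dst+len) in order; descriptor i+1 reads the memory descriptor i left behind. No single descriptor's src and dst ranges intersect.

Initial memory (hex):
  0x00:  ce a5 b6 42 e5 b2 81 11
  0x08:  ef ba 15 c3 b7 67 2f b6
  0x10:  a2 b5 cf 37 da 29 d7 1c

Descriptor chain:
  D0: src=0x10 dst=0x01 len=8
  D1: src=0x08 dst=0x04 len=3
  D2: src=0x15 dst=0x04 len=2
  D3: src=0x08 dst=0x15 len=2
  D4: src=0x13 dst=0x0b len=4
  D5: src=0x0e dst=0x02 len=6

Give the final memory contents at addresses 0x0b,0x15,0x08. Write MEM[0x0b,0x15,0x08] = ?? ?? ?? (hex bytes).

MEM[0x0b,0x15,0x08] = 37 1c 1c

D0: mem[0x01..0x08] <- [a2 b5 cf 37 da 29 d7 1c]
D1: mem[0x04..0x06] <- [1c ba 15]
D2: mem[0x04..0x05] <- [29 d7]
D3: mem[0x15..0x16] <- [1c ba]
D4: mem[0x0b..0x0e] <- [37 da 1c ba]
D5: mem[0x02..0x07] <- [ba b6 a2 b5 cf 37]
query mem[0x0b]=0x37, mem[0x15]=0x1c, mem[0x08]=0x1c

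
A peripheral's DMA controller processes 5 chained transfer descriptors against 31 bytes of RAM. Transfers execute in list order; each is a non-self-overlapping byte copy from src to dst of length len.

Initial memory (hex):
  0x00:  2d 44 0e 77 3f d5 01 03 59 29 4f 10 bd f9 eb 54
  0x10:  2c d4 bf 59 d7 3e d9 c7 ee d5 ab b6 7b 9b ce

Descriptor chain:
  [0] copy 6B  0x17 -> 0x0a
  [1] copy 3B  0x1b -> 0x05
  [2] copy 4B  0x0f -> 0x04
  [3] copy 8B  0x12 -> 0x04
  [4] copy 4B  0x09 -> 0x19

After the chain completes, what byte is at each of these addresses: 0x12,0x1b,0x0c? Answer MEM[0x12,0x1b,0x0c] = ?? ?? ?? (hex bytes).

#0 dst[0x0a+6] := {0xc7,0xee,0xd5,0xab,0xb6,0x7b}
#1 dst[0x05+3] := {0xb6,0x7b,0x9b}
#2 dst[0x04+4] := {0x7b,0x2c,0xd4,0xbf}
#3 dst[0x04+8] := {0xbf,0x59,0xd7,0x3e,0xd9,0xc7,0xee,0xd5}
#4 dst[0x19+4] := {0xc7,0xee,0xd5,0xd5}
query mem[0x12]=0xbf, mem[0x1b]=0xd5, mem[0x0c]=0xd5

MEM[0x12,0x1b,0x0c] = bf d5 d5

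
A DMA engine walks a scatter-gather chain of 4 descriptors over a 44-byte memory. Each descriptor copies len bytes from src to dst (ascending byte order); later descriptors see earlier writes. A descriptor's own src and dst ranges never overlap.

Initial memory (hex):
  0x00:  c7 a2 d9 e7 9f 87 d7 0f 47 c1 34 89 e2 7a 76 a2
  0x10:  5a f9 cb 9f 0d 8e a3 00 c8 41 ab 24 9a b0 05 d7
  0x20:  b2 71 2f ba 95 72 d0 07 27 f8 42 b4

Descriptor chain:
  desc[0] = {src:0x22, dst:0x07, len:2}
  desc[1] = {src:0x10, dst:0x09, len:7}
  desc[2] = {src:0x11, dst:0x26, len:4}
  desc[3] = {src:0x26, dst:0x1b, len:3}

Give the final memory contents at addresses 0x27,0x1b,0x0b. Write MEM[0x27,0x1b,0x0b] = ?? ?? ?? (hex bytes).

[0] 0x22->0x07 len=2 : 2f ba
[1] 0x10->0x09 len=7 : 5a f9 cb 9f 0d 8e a3
[2] 0x11->0x26 len=4 : f9 cb 9f 0d
[3] 0x26->0x1b len=3 : f9 cb 9f
query mem[0x27]=0xcb, mem[0x1b]=0xf9, mem[0x0b]=0xcb

MEM[0x27,0x1b,0x0b] = cb f9 cb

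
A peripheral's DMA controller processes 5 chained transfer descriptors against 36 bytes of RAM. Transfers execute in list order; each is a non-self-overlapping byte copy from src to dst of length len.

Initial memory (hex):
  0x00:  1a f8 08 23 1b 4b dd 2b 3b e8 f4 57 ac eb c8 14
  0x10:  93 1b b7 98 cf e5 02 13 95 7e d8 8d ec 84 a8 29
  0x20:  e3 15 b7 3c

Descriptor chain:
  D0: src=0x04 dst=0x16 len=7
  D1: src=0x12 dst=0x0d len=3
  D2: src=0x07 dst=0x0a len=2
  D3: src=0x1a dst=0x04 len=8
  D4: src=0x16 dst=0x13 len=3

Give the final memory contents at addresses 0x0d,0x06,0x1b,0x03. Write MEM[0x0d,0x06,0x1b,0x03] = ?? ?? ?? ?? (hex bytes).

[0] 0x04->0x16 len=7 : 1b 4b dd 2b 3b e8 f4
[1] 0x12->0x0d len=3 : b7 98 cf
[2] 0x07->0x0a len=2 : 2b 3b
[3] 0x1a->0x04 len=8 : 3b e8 f4 84 a8 29 e3 15
[4] 0x16->0x13 len=3 : 1b 4b dd
query mem[0x0d]=0xb7, mem[0x06]=0xf4, mem[0x1b]=0xe8, mem[0x03]=0x23

MEM[0x0d,0x06,0x1b,0x03] = b7 f4 e8 23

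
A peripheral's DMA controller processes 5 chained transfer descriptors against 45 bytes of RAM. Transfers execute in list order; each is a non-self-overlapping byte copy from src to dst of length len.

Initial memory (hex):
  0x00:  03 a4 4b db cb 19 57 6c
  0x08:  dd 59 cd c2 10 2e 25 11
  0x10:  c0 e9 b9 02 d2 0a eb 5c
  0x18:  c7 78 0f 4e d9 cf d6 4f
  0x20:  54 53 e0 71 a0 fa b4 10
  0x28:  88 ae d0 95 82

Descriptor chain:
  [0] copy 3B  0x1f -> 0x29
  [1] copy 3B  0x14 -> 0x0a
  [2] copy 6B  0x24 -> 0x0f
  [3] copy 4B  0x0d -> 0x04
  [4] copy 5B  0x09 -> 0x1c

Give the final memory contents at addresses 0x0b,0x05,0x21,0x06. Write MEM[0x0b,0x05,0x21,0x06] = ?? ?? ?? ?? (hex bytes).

[0] 0x1f->0x29 len=3 : 4f 54 53
[1] 0x14->0x0a len=3 : d2 0a eb
[2] 0x24->0x0f len=6 : a0 fa b4 10 88 4f
[3] 0x0d->0x04 len=4 : 2e 25 a0 fa
[4] 0x09->0x1c len=5 : 59 d2 0a eb 2e
query mem[0x0b]=0x0a, mem[0x05]=0x25, mem[0x21]=0x53, mem[0x06]=0xa0

MEM[0x0b,0x05,0x21,0x06] = 0a 25 53 a0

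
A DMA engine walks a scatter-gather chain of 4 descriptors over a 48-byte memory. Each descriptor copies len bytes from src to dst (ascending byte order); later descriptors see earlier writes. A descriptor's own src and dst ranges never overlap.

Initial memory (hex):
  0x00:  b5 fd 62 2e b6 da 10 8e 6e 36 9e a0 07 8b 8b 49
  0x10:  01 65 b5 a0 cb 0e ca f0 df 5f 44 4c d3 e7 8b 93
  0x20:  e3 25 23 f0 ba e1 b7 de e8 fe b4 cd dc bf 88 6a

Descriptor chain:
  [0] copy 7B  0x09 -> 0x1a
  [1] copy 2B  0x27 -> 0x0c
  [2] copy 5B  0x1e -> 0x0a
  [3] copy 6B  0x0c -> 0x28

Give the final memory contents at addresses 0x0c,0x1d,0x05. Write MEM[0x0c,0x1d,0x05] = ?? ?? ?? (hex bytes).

MEM[0x0c,0x1d,0x05] = 49 07 da

[0] 0x09->0x1a len=7 : 36 9e a0 07 8b 8b 49
[1] 0x27->0x0c len=2 : de e8
[2] 0x1e->0x0a len=5 : 8b 8b 49 25 23
[3] 0x0c->0x28 len=6 : 49 25 23 49 01 65
query mem[0x0c]=0x49, mem[0x1d]=0x07, mem[0x05]=0xda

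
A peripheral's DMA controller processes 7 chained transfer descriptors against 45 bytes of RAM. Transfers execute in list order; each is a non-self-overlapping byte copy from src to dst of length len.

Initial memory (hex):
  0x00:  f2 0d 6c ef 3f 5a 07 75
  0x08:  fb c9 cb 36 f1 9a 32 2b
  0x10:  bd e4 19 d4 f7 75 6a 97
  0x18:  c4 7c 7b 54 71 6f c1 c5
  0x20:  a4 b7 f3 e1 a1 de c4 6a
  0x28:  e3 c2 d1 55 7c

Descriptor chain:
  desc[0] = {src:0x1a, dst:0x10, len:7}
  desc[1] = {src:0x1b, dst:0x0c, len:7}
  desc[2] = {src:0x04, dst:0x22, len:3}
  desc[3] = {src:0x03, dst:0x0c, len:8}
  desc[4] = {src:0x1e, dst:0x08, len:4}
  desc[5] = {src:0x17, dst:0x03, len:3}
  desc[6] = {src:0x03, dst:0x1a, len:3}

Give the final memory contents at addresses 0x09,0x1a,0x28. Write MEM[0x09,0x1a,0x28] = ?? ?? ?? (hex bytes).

MEM[0x09,0x1a,0x28] = c5 97 e3

#0 dst[0x10+7] := {0x7b,0x54,0x71,0x6f,0xc1,0xc5,0xa4}
#1 dst[0x0c+7] := {0x54,0x71,0x6f,0xc1,0xc5,0xa4,0xb7}
#2 dst[0x22+3] := {0x3f,0x5a,0x07}
#3 dst[0x0c+8] := {0xef,0x3f,0x5a,0x07,0x75,0xfb,0xc9,0xcb}
#4 dst[0x08+4] := {0xc1,0xc5,0xa4,0xb7}
#5 dst[0x03+3] := {0x97,0xc4,0x7c}
#6 dst[0x1a+3] := {0x97,0xc4,0x7c}
query mem[0x09]=0xc5, mem[0x1a]=0x97, mem[0x28]=0xe3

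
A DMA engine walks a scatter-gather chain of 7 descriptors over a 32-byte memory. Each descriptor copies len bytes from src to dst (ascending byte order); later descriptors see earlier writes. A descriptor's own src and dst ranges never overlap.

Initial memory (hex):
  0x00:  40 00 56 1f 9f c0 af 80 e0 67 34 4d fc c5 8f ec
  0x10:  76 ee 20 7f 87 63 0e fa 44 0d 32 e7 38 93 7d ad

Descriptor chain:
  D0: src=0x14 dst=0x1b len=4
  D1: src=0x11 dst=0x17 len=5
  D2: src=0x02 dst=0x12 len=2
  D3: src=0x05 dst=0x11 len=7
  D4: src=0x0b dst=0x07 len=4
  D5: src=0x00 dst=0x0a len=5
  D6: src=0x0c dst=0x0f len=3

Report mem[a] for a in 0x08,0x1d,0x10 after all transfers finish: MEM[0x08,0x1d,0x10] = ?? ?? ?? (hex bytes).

MEM[0x08,0x1d,0x10] = fc 0e 1f

D0: mem[0x1b..0x1e] <- [87 63 0e fa]
D1: mem[0x17..0x1b] <- [ee 20 7f 87 63]
D2: mem[0x12..0x13] <- [56 1f]
D3: mem[0x11..0x17] <- [c0 af 80 e0 67 34 4d]
D4: mem[0x07..0x0a] <- [4d fc c5 8f]
D5: mem[0x0a..0x0e] <- [40 00 56 1f 9f]
D6: mem[0x0f..0x11] <- [56 1f 9f]
query mem[0x08]=0xfc, mem[0x1d]=0x0e, mem[0x10]=0x1f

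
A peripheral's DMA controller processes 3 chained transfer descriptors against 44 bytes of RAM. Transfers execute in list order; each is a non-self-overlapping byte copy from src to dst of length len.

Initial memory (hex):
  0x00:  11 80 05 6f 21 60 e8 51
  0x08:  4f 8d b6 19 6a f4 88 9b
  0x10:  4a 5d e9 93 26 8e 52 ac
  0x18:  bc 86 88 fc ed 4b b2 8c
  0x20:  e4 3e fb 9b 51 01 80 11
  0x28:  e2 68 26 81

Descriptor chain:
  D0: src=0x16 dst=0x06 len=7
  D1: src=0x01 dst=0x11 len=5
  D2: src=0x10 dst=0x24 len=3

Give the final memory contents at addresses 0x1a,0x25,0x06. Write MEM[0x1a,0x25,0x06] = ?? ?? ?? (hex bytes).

  after D0: wrote 7B at 0x06 = 52acbc8688fced
  after D1: wrote 5B at 0x11 = 80056f2160
  after D2: wrote 3B at 0x24 = 4a8005
query mem[0x1a]=0x88, mem[0x25]=0x80, mem[0x06]=0x52

MEM[0x1a,0x25,0x06] = 88 80 52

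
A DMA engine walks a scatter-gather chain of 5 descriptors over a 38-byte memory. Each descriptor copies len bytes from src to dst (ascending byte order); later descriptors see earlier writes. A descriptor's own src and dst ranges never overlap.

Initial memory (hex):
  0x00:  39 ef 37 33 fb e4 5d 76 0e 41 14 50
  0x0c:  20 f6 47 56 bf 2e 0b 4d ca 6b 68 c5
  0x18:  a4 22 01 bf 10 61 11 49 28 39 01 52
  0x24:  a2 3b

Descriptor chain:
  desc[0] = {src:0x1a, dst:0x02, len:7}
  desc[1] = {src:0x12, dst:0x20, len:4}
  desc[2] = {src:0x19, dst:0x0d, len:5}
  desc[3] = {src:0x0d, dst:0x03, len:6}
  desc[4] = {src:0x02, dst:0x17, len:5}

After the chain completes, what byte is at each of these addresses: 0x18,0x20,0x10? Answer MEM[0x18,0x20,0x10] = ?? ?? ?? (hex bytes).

MEM[0x18,0x20,0x10] = 22 0b 10

#0 dst[0x02+7] := {0x01,0xbf,0x10,0x61,0x11,0x49,0x28}
#1 dst[0x20+4] := {0x0b,0x4d,0xca,0x6b}
#2 dst[0x0d+5] := {0x22,0x01,0xbf,0x10,0x61}
#3 dst[0x03+6] := {0x22,0x01,0xbf,0x10,0x61,0x0b}
#4 dst[0x17+5] := {0x01,0x22,0x01,0xbf,0x10}
query mem[0x18]=0x22, mem[0x20]=0x0b, mem[0x10]=0x10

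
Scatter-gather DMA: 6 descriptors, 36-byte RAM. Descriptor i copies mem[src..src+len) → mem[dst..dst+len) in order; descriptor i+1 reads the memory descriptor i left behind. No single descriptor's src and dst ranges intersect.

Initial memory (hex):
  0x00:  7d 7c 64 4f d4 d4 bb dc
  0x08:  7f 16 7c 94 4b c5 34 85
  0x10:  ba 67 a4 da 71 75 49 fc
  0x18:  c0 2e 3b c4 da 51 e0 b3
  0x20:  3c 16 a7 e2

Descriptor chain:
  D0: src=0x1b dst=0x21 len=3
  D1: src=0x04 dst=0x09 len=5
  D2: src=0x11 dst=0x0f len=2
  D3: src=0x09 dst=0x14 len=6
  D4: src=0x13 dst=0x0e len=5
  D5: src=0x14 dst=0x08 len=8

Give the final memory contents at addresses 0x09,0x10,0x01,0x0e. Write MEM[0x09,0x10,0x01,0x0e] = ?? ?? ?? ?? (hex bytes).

MEM[0x09,0x10,0x01,0x0e] = d4 d4 7c 3b

D0: mem[0x21..0x23] <- [c4 da 51]
D1: mem[0x09..0x0d] <- [d4 d4 bb dc 7f]
D2: mem[0x0f..0x10] <- [67 a4]
D3: mem[0x14..0x19] <- [d4 d4 bb dc 7f 34]
D4: mem[0x0e..0x12] <- [da d4 d4 bb dc]
D5: mem[0x08..0x0f] <- [d4 d4 bb dc 7f 34 3b c4]
query mem[0x09]=0xd4, mem[0x10]=0xd4, mem[0x01]=0x7c, mem[0x0e]=0x3b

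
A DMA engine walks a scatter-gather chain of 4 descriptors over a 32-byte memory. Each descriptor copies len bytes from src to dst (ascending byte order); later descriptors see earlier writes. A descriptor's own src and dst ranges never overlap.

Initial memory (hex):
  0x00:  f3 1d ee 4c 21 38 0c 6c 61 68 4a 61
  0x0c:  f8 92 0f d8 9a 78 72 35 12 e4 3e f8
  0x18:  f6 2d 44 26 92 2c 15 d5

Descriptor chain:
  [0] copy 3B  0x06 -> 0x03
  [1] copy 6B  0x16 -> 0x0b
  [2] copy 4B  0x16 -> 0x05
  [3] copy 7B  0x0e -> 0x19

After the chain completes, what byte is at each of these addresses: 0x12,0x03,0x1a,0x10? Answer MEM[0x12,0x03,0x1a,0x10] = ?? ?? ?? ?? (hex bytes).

  after D0: wrote 3B at 0x03 = 0c6c61
  after D1: wrote 6B at 0x0b = 3ef8f62d4426
  after D2: wrote 4B at 0x05 = 3ef8f62d
  after D3: wrote 7B at 0x19 = 2d442678723512
query mem[0x12]=0x72, mem[0x03]=0x0c, mem[0x1a]=0x44, mem[0x10]=0x26

MEM[0x12,0x03,0x1a,0x10] = 72 0c 44 26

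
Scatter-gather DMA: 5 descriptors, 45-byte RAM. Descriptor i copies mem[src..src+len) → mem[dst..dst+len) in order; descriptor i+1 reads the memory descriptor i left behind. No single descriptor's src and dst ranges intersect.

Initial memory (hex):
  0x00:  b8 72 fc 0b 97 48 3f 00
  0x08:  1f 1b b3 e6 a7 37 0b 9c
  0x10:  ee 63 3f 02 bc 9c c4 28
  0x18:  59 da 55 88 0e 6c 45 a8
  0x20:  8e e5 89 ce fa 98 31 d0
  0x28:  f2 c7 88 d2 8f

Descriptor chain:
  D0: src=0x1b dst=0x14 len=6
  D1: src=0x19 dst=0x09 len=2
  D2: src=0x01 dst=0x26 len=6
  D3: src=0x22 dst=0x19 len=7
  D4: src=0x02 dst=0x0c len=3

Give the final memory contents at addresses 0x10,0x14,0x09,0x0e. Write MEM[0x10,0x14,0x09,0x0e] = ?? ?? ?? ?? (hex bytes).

#0 dst[0x14+6] := {0x88,0x0e,0x6c,0x45,0xa8,0x8e}
#1 dst[0x09+2] := {0x8e,0x55}
#2 dst[0x26+6] := {0x72,0xfc,0x0b,0x97,0x48,0x3f}
#3 dst[0x19+7] := {0x89,0xce,0xfa,0x98,0x72,0xfc,0x0b}
#4 dst[0x0c+3] := {0xfc,0x0b,0x97}
query mem[0x10]=0xee, mem[0x14]=0x88, mem[0x09]=0x8e, mem[0x0e]=0x97

MEM[0x10,0x14,0x09,0x0e] = ee 88 8e 97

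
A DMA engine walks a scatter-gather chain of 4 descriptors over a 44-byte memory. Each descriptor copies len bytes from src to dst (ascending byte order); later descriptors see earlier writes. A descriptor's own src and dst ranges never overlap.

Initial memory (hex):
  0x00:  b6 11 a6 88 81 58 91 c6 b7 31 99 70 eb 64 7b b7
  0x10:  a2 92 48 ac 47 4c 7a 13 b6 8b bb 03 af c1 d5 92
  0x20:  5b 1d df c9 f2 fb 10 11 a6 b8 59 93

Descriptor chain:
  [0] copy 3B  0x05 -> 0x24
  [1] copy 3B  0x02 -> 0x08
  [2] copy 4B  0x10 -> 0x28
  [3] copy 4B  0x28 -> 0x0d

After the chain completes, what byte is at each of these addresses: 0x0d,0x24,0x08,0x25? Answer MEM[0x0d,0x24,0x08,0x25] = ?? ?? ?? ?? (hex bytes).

  after D0: wrote 3B at 0x24 = 5891c6
  after D1: wrote 3B at 0x08 = a68881
  after D2: wrote 4B at 0x28 = a29248ac
  after D3: wrote 4B at 0x0d = a29248ac
query mem[0x0d]=0xa2, mem[0x24]=0x58, mem[0x08]=0xa6, mem[0x25]=0x91

MEM[0x0d,0x24,0x08,0x25] = a2 58 a6 91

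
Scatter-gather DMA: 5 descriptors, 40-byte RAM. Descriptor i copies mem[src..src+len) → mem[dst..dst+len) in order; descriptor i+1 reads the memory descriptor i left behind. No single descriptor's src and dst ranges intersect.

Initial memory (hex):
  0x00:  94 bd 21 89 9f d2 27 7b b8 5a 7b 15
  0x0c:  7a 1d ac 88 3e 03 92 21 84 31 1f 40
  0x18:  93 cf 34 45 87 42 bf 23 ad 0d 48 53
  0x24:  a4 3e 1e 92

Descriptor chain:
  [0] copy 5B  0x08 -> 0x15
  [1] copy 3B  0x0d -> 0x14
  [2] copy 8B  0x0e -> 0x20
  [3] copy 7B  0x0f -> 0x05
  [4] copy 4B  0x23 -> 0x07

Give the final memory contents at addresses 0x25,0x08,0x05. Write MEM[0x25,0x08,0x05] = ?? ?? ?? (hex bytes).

[0] 0x08->0x15 len=5 : b8 5a 7b 15 7a
[1] 0x0d->0x14 len=3 : 1d ac 88
[2] 0x0e->0x20 len=8 : ac 88 3e 03 92 21 1d ac
[3] 0x0f->0x05 len=7 : 88 3e 03 92 21 1d ac
[4] 0x23->0x07 len=4 : 03 92 21 1d
query mem[0x25]=0x21, mem[0x08]=0x92, mem[0x05]=0x88

MEM[0x25,0x08,0x05] = 21 92 88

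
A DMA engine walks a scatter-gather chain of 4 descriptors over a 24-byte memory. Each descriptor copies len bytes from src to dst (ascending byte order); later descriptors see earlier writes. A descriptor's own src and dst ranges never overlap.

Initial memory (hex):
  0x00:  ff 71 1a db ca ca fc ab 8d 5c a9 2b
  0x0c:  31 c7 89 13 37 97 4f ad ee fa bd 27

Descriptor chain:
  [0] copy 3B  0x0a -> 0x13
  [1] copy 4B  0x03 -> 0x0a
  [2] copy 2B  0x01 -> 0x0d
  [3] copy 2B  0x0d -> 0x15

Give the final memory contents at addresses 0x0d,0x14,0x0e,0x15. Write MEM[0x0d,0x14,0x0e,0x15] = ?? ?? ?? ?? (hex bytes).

  after D0: wrote 3B at 0x13 = a92b31
  after D1: wrote 4B at 0x0a = dbcacafc
  after D2: wrote 2B at 0x0d = 711a
  after D3: wrote 2B at 0x15 = 711a
query mem[0x0d]=0x71, mem[0x14]=0x2b, mem[0x0e]=0x1a, mem[0x15]=0x71

MEM[0x0d,0x14,0x0e,0x15] = 71 2b 1a 71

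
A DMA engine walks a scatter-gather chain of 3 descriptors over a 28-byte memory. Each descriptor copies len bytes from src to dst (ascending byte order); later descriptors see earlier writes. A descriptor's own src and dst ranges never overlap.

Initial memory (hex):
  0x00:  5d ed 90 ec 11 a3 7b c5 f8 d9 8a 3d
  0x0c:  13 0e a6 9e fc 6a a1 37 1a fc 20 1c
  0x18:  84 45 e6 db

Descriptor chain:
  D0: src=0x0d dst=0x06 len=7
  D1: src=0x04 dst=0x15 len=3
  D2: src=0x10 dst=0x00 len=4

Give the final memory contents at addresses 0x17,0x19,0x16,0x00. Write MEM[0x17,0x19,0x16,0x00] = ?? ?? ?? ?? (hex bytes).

MEM[0x17,0x19,0x16,0x00] = 0e 45 a3 fc

  after D0: wrote 7B at 0x06 = 0ea69efc6aa137
  after D1: wrote 3B at 0x15 = 11a30e
  after D2: wrote 4B at 0x00 = fc6aa137
query mem[0x17]=0x0e, mem[0x19]=0x45, mem[0x16]=0xa3, mem[0x00]=0xfc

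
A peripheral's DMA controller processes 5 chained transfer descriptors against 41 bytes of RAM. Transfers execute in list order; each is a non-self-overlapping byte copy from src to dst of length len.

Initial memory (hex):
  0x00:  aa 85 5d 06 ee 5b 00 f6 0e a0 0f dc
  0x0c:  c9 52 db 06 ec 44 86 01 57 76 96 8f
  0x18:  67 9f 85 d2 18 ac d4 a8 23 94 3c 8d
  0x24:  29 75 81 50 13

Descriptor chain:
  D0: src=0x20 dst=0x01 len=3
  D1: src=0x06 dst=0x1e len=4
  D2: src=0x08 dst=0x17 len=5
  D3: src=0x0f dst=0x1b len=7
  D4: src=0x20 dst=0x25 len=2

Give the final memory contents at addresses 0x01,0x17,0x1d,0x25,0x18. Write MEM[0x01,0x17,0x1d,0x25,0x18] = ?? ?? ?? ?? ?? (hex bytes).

  after D0: wrote 3B at 0x01 = 23943c
  after D1: wrote 4B at 0x1e = 00f60ea0
  after D2: wrote 5B at 0x17 = 0ea00fdcc9
  after D3: wrote 7B at 0x1b = 06ec4486015776
  after D4: wrote 2B at 0x25 = 5776
query mem[0x01]=0x23, mem[0x17]=0x0e, mem[0x1d]=0x44, mem[0x25]=0x57, mem[0x18]=0xa0

MEM[0x01,0x17,0x1d,0x25,0x18] = 23 0e 44 57 a0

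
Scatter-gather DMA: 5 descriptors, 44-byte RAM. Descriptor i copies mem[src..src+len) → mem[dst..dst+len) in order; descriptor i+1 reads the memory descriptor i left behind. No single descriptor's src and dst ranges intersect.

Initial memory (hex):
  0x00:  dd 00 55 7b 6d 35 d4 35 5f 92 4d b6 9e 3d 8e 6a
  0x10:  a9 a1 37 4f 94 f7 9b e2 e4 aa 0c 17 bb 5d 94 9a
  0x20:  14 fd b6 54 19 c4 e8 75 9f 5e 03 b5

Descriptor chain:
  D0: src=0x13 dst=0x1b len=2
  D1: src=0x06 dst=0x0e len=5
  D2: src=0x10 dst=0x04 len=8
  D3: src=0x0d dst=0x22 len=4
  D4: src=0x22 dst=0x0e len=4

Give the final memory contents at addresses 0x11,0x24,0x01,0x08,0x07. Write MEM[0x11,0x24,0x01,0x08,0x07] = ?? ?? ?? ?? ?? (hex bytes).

  after D0: wrote 2B at 0x1b = 4f94
  after D1: wrote 5B at 0x0e = d4355f924d
  after D2: wrote 8B at 0x04 = 5f924d4f94f79be2
  after D3: wrote 4B at 0x22 = 3dd4355f
  after D4: wrote 4B at 0x0e = 3dd4355f
query mem[0x11]=0x5f, mem[0x24]=0x35, mem[0x01]=0x00, mem[0x08]=0x94, mem[0x07]=0x4f

MEM[0x11,0x24,0x01,0x08,0x07] = 5f 35 00 94 4f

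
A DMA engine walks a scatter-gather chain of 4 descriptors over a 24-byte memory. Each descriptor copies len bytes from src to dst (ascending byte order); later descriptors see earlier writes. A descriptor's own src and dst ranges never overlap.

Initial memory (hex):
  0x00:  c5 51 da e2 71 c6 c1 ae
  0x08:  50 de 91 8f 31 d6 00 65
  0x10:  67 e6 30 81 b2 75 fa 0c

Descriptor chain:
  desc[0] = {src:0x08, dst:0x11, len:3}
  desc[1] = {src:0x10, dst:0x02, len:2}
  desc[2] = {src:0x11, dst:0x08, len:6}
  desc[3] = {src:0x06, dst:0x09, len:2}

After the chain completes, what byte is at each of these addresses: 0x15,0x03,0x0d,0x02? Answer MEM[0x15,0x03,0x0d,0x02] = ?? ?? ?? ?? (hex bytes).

MEM[0x15,0x03,0x0d,0x02] = 75 50 fa 67

#0 dst[0x11+3] := {0x50,0xde,0x91}
#1 dst[0x02+2] := {0x67,0x50}
#2 dst[0x08+6] := {0x50,0xde,0x91,0xb2,0x75,0xfa}
#3 dst[0x09+2] := {0xc1,0xae}
query mem[0x15]=0x75, mem[0x03]=0x50, mem[0x0d]=0xfa, mem[0x02]=0x67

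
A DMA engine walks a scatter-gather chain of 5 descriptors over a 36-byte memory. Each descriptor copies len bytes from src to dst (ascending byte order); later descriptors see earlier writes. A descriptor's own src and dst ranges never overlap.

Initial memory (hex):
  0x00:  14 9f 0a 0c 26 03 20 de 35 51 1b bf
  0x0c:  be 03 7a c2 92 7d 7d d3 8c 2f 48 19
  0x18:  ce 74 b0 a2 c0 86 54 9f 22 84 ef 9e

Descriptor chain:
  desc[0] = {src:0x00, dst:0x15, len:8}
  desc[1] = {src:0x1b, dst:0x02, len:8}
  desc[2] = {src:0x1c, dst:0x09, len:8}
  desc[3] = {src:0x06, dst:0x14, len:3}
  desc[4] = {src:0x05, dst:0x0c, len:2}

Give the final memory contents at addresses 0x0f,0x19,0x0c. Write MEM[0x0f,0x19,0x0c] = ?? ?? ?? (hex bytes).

[0] 0x00->0x15 len=8 : 14 9f 0a 0c 26 03 20 de
[1] 0x1b->0x02 len=8 : 20 de 86 54 9f 22 84 ef
[2] 0x1c->0x09 len=8 : de 86 54 9f 22 84 ef 9e
[3] 0x06->0x14 len=3 : 9f 22 84
[4] 0x05->0x0c len=2 : 54 9f
query mem[0x0f]=0xef, mem[0x19]=0x26, mem[0x0c]=0x54

MEM[0x0f,0x19,0x0c] = ef 26 54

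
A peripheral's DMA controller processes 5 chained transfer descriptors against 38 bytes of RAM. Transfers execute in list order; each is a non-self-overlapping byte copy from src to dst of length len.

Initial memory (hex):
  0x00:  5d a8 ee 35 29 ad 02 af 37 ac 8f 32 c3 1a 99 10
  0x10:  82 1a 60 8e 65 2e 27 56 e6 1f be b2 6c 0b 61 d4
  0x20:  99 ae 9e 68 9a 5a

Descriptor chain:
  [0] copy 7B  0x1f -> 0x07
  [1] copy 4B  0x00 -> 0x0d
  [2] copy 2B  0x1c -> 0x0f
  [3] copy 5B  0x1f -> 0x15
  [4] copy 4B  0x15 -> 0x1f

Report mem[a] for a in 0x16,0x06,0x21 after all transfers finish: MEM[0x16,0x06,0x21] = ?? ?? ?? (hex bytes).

MEM[0x16,0x06,0x21] = 99 02 ae

  after D0: wrote 7B at 0x07 = d499ae9e689a5a
  after D1: wrote 4B at 0x0d = 5da8ee35
  after D2: wrote 2B at 0x0f = 6c0b
  after D3: wrote 5B at 0x15 = d499ae9e68
  after D4: wrote 4B at 0x1f = d499ae9e
query mem[0x16]=0x99, mem[0x06]=0x02, mem[0x21]=0xae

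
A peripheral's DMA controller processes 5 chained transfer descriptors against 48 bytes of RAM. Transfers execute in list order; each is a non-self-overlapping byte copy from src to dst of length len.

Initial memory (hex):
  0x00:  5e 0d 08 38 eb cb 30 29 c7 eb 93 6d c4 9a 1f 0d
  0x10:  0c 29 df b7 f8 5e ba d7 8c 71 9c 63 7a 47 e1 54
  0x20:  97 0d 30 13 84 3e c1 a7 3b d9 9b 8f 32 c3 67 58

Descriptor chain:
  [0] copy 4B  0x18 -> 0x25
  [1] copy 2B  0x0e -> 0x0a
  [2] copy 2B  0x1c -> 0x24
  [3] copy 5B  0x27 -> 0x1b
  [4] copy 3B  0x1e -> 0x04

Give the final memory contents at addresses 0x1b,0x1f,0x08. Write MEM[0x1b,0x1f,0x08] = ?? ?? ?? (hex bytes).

#0 dst[0x25+4] := {0x8c,0x71,0x9c,0x63}
#1 dst[0x0a+2] := {0x1f,0x0d}
#2 dst[0x24+2] := {0x7a,0x47}
#3 dst[0x1b+5] := {0x9c,0x63,0xd9,0x9b,0x8f}
#4 dst[0x04+3] := {0x9b,0x8f,0x97}
query mem[0x1b]=0x9c, mem[0x1f]=0x8f, mem[0x08]=0xc7

MEM[0x1b,0x1f,0x08] = 9c 8f c7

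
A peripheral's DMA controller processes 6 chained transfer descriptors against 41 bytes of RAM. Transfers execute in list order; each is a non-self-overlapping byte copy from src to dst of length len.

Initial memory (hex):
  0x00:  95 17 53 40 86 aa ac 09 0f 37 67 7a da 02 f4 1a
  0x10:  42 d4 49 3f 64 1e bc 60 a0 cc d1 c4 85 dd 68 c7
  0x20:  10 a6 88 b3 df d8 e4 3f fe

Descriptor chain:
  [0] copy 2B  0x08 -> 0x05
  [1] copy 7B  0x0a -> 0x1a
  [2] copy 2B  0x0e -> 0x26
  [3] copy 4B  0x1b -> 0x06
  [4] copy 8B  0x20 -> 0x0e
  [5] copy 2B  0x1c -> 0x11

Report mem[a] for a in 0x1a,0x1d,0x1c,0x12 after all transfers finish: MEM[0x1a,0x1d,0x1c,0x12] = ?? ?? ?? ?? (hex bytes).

MEM[0x1a,0x1d,0x1c,0x12] = 67 02 da 02

#0 dst[0x05+2] := {0x0f,0x37}
#1 dst[0x1a+7] := {0x67,0x7a,0xda,0x02,0xf4,0x1a,0x42}
#2 dst[0x26+2] := {0xf4,0x1a}
#3 dst[0x06+4] := {0x7a,0xda,0x02,0xf4}
#4 dst[0x0e+8] := {0x42,0xa6,0x88,0xb3,0xdf,0xd8,0xf4,0x1a}
#5 dst[0x11+2] := {0xda,0x02}
query mem[0x1a]=0x67, mem[0x1d]=0x02, mem[0x1c]=0xda, mem[0x12]=0x02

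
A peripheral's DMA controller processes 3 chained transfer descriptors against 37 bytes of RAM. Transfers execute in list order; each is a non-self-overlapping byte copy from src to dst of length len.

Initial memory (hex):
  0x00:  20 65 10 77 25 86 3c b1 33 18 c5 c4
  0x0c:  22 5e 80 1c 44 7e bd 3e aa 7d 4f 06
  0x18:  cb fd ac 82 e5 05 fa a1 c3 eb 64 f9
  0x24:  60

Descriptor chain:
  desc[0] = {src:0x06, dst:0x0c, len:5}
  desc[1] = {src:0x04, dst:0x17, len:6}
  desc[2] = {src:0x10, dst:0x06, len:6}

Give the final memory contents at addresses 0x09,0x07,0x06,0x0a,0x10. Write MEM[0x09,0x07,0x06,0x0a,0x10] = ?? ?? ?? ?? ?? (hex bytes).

[0] 0x06->0x0c len=5 : 3c b1 33 18 c5
[1] 0x04->0x17 len=6 : 25 86 3c b1 33 18
[2] 0x10->0x06 len=6 : c5 7e bd 3e aa 7d
query mem[0x09]=0x3e, mem[0x07]=0x7e, mem[0x06]=0xc5, mem[0x0a]=0xaa, mem[0x10]=0xc5

MEM[0x09,0x07,0x06,0x0a,0x10] = 3e 7e c5 aa c5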